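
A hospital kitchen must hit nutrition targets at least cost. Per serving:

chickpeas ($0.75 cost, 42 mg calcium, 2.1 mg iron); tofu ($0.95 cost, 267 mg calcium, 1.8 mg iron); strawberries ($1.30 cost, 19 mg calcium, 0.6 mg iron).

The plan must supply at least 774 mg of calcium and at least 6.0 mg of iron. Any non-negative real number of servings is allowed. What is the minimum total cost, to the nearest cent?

$3.01

Minimising a linear cost over {calcium ≥ 774, iron ≥ 6.0, servings ≥ 0} — the optimum is at a vertex, using one or two foods.
chickpeas only: max(774/42, 6.0/2.1) = 18.43 servings → $13.82.
tofu only: max(774/267, 6.0/1.8) = 3.333 servings → $3.17.
strawberries only: max(774/19, 6.0/0.6) = 40.74 servings → $52.96.
chickpeas + tofu with both tight: 0.4304 servings and 2.831 servings → $3.01.
chickpeas + strawberries: intersection lies outside the first quadrant.
tofu + strawberries with both tight: 2.781 servings and 1.657 servings → $4.80.
So the least-cost plan costs $3.01.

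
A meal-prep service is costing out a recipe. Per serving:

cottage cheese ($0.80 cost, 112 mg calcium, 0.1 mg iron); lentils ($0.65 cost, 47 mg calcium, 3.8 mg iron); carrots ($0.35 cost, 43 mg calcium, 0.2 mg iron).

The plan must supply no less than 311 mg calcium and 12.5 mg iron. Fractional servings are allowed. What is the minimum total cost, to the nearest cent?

With two linear requirements the optimum uses one or two foods; enumerate the corners.
cottage cheese only: max(311/112, 12.5/0.1) = 125 servings → $100.00.
lentils only: max(311/47, 12.5/3.8) = 6.617 servings → $4.30.
carrots only: max(311/43, 12.5/0.2) = 62.5 servings → $21.88.
cottage cheese + lentils with both tight: 1.412 servings and 3.252 servings → $3.24.
cottage cheese + carrots: intersection lies outside the first quadrant.
lentils + carrots with both tight: 3.086 servings and 3.859 servings → $3.36.
So the least-cost plan costs $3.24.

$3.24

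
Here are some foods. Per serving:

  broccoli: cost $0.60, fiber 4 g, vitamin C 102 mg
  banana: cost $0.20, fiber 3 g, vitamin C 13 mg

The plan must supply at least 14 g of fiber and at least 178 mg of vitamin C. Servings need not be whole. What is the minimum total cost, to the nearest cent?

$1.40

An LP optimum is at a vertex; with two nutrient constraints at most two foods are used. Check each candidate.
broccoli only: max(14/4, 178/102) = 3.5 servings → $2.10.
banana only: max(14/3, 178/13) = 13.69 servings → $2.74.
broccoli + banana with both tight: 1.386 servings and 2.819 servings → $1.40.
The minimum over all feasible corners is $1.40.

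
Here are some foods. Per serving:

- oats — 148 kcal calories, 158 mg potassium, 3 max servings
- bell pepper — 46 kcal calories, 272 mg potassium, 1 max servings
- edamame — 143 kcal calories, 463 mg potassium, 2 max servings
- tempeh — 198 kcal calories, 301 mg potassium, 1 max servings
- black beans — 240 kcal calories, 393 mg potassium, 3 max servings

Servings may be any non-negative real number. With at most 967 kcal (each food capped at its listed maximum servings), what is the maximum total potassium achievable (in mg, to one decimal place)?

Potassium per kcal: bell pepper 5.913, edamame 3.238, black beans 1.637, tempeh 1.52, oats 1.068.
Take 1 serving of bell pepper: uses 46 kcal, +272.0 mg potassium (running total 272.0 mg).
Take 2 servings of edamame: uses 286 kcal, +926.0 mg potassium (running total 1198.0 mg).
Take 2.646 servings of black beans: uses 635 kcal, +1039.8 mg potassium (running total 2237.8 mg).
Greedy by best ratio exhausts the calories allowance optimally: 2237.8 mg.

2237.8 mg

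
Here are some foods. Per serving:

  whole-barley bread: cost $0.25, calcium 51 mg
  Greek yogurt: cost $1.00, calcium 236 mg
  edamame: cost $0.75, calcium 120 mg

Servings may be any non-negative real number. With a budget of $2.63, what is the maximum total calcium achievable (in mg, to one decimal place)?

620.7 mg

Calcium per dollar: Greek yogurt 236, whole-barley bread 204, edamame 160.
With no serving limits, spend the whole cost allowance on Greek yogurt: $2.63 / $1.00 × 236 mg = 620.7 mg.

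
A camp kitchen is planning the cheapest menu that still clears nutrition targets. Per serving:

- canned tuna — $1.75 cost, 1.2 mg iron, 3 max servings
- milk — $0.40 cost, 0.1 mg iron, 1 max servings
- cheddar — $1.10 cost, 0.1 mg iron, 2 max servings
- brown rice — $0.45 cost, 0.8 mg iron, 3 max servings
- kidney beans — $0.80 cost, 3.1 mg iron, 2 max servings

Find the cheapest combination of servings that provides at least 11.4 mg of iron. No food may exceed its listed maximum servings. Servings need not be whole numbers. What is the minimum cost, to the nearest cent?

$7.03

Cost per mg of iron: kidney beans $0.2581, brown rice $0.5625, canned tuna $1.4583, milk $4.0000, cheddar $11.0000.
Take 2 servings of kidney beans: +6.2 mg iron for $1.60 (total $1.60, still need 5.2 mg).
Take 3 servings of brown rice: +2.4 mg iron for $1.35 (total $2.95, still need 2.8 mg).
Take 2.333 servings of canned tuna: +2.8 mg iron for $4.08 (total $7.03, still need 0.0 mg).
Greedy by cheapest-per-mg is optimal for a single linear constraint, so the minimum cost is $7.03.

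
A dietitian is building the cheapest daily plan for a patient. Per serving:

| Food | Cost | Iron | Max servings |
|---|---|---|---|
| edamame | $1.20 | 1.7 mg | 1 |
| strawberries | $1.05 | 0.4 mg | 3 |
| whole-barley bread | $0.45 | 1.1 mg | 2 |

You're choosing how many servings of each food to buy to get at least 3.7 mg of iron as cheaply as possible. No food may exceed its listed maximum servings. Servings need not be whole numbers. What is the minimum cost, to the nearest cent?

$1.96

Cost per mg of iron: whole-barley bread $0.4091, edamame $0.7059, strawberries $2.6250.
Take 2 servings of whole-barley bread: +2.2 mg iron for $0.90 (total $0.90, still need 1.5 mg).
Take 0.8824 servings of edamame: +1.5 mg iron for $1.06 (total $1.96, still need 0.0 mg).
Filling from the cheapest source first is optimal under one linear minimum: $1.96.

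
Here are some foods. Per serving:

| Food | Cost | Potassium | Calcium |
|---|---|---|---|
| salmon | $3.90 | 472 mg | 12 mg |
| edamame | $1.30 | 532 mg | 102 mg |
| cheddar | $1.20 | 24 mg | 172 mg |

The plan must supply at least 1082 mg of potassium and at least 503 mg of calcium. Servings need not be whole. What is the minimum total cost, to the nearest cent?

An LP optimum is at a vertex; with two nutrient constraints at most two foods are used. Check each candidate.
salmon only: max(1082/472, 503/12) = 41.92 servings → $163.47.
edamame only: max(1082/532, 503/102) = 4.931 servings → $6.41.
cheddar only: max(1082/24, 503/172) = 45.08 servings → $54.10.
salmon + edamame: the both-tight solution has a negative serving — not a feasible corner.
salmon + cheddar with both tight: 2.151 servings and 2.774 servings → $11.72.
edamame + cheddar with both tight: 1.954 servings and 1.766 servings → $4.66.
The minimum over all feasible corners is $4.66.

$4.66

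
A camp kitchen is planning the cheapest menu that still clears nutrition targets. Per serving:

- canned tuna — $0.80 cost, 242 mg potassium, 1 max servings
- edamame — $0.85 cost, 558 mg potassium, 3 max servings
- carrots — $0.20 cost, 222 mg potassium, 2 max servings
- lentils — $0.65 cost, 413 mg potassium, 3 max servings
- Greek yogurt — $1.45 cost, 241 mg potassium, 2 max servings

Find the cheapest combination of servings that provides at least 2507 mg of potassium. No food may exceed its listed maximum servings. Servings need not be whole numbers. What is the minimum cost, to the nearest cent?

$3.56

Cost per mg of potassium: carrots $0.0009, edamame $0.0015, lentils $0.0016, canned tuna $0.0033, Greek yogurt $0.0060.
Take 2 servings of carrots: +444.0 mg potassium for $0.40 (total $0.40, still need 2063.0 mg).
Take 3 servings of edamame: +1674.0 mg potassium for $2.55 (total $2.95, still need 389.0 mg).
Take 0.9419 servings of lentils: +389.0 mg potassium for $0.61 (total $3.56, still need 0.0 mg).
Filling from the cheapest source first is optimal under one linear minimum: $3.56.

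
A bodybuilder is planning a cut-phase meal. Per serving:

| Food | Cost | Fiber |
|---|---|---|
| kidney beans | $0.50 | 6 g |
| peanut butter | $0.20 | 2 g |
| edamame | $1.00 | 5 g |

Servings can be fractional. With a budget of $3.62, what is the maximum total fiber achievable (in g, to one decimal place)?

43.4 g

Fiber per dollar: kidney beans 12, peanut butter 10, edamame 5.
With no serving limits, spend the whole cost allowance on kidney beans: $3.62 / $0.50 × 6 g = 43.4 g.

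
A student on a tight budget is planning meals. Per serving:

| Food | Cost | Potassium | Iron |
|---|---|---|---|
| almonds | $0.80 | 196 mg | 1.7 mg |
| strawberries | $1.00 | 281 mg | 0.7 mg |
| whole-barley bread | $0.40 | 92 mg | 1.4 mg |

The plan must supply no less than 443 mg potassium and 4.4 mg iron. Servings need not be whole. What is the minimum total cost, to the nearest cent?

$1.78

Two binding constraints pin down two serving amounts, so the optimal mix uses at most two foods. The candidates are each food alone (scaled to the tighter of potassium/iron) and each pair with both constraints tight.
almonds only: max(443/196, 4.4/1.7) = 2.588 servings → $2.07.
strawberries only: max(443/281, 4.4/0.7) = 6.286 servings → $6.29.
whole-barley bread only: max(443/92, 4.4/1.4) = 4.815 servings → $1.93.
almonds + strawberries: intersection lies outside the first quadrant.
almonds + whole-barley bread with both tight: 1.825 servings and 0.9263 servings → $1.83.
strawberries + whole-barley bread with both tight: 0.6547 servings and 2.816 servings → $1.78.
Cheapest feasible corner: $1.78.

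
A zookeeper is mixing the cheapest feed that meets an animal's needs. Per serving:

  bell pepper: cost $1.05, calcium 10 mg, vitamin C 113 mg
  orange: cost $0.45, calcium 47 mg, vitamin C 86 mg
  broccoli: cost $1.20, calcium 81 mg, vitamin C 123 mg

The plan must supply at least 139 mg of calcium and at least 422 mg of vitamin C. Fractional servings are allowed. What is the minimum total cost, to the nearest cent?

An LP optimum is at a vertex; with two nutrient constraints at most two foods are used. Check each candidate.
bell pepper only: max(139/10, 422/113) = 13.9 servings → $14.60.
orange only: max(139/47, 422/86) = 4.907 servings → $2.21.
broccoli only: max(139/81, 422/123) = 3.431 servings → $4.12.
bell pepper + orange with both tight: 1.77 servings and 2.581 servings → $3.02.
bell pepper + broccoli with both tight: 2.156 servings and 1.45 servings → $4.00.
orange + broccoli: intersection lies outside the first quadrant.
Cheapest feasible corner: $2.21.

$2.21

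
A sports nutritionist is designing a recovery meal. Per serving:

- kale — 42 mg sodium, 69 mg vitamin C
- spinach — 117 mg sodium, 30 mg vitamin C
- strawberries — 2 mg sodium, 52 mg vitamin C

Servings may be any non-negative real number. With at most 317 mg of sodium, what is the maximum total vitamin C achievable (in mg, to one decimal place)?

Vitamin C per mg sodium: strawberries 26, kale 1.643, spinach 0.2564.
With no serving limits, spend the whole sodium allowance on strawberries: 317 mg / 2 mg × 52 mg = 8242.0 mg.

8242.0 mg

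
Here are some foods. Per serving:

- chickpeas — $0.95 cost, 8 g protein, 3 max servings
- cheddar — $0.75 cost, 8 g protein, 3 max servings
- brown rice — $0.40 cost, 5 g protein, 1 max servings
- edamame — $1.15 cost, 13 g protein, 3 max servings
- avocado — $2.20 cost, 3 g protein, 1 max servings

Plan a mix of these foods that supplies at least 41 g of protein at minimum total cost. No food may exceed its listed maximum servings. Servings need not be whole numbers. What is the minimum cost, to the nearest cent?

Cost per g of protein: brown rice $0.0800, edamame $0.0885, cheddar $0.0938, chickpeas $0.1187, avocado $0.7333.
Take 1 serving of brown rice: +5.0 g protein for $0.40 (total $0.40, still need 36.0 g).
Take 2.769 servings of edamame: +36.0 g protein for $3.18 (total $3.58, still need 0.0 g).
Filling from the cheapest source first is optimal under one linear minimum: $3.58.

$3.58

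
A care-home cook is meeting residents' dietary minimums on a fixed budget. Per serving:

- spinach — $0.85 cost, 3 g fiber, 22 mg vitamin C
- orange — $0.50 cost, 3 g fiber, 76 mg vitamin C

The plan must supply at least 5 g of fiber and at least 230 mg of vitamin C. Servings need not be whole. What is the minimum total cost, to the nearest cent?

Two binding constraints pin down two serving amounts, so the optimal mix uses at most two foods. The candidates are each food alone (scaled to the tighter of fiber/vitamin C) and each pair with both constraints tight.
spinach only: max(5/3, 230/22) = 10.45 servings → $8.89.
orange only: max(5/3, 230/76) = 3.026 servings → $1.51.
spinach + orange: intersection lies outside the first quadrant.
The minimum over all feasible corners is $1.51.

$1.51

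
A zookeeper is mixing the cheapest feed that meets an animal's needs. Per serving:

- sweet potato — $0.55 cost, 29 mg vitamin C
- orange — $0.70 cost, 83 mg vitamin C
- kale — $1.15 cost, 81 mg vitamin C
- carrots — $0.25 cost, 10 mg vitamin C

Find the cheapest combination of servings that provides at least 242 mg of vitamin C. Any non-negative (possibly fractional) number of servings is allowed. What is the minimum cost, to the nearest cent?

$2.04

Cost per mg of vitamin C: orange $0.0084, kale $0.0142, sweet potato $0.0190, carrots $0.0250.
With no serving limits, use only orange: 242 mg / 83 mg = 2.916 servings × $0.70 = $2.04.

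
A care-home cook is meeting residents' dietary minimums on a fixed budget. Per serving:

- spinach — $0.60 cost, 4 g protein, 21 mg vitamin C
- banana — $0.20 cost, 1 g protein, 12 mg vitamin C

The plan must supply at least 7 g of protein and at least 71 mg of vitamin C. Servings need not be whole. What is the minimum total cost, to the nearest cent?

$1.30

Check every corner: each single food scaled to meet both minima, and each pair solved so both constraints bind.
spinach only: max(7/4, 71/21) = 3.381 servings → $2.03.
banana only: max(7/1, 71/12) = 7 servings → $1.40.
spinach + banana with both tight: 0.4815 servings and 5.074 servings → $1.30.
Cheapest feasible corner: $1.30.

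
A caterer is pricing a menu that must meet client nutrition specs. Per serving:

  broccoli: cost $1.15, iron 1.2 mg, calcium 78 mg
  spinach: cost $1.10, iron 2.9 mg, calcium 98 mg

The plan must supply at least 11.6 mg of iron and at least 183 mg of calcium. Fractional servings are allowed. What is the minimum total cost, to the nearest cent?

$4.40

An LP optimum is at a vertex; with two nutrient constraints at most two foods are used. Check each candidate.
broccoli only: max(11.6/1.2, 183/78) = 9.667 servings → $11.12.
spinach only: max(11.6/2.9, 183/98) = 4 servings → $4.40.
broccoli + spinach: intersection lies outside the first quadrant.
Cheapest feasible corner: $4.40.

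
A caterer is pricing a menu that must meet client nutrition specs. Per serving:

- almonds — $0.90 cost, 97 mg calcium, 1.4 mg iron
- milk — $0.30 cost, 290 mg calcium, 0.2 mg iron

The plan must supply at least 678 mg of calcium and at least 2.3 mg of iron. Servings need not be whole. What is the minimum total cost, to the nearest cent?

$1.80

Two binding constraints pin down two serving amounts, so the optimal mix uses at most two foods. The candidates are each food alone (scaled to the tighter of calcium/iron) and each pair with both constraints tight.
almonds only: max(678/97, 2.3/1.4) = 6.99 servings → $6.29.
milk only: max(678/290, 2.3/0.2) = 11.5 servings → $3.45.
almonds + milk with both tight: 1.375 servings and 1.878 servings → $1.80.
The minimum over all feasible corners is $1.80.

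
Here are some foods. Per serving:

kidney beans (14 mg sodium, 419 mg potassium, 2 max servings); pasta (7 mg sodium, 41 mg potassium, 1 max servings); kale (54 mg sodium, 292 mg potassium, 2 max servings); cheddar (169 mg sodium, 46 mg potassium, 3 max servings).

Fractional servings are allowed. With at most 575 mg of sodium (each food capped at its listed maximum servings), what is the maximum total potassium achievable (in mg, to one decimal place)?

Potassium per mg sodium: kidney beans 29.93, pasta 5.857, kale 5.407, cheddar 0.2722.
Take 2 servings of kidney beans: uses 28 mg sodium, +838.0 mg potassium (running total 838.0 mg).
Take 1 serving of pasta: uses 7 mg sodium, +41.0 mg potassium (running total 879.0 mg).
Take 2 servings of kale: uses 108 mg sodium, +584.0 mg potassium (running total 1463.0 mg).
Take 2.556 servings of cheddar: uses 432 mg sodium, +117.6 mg potassium (running total 1580.6 mg).
Filling greedily by potassium-per-mg sodium is optimal for one linear limit, giving 1580.6 mg.

1580.6 mg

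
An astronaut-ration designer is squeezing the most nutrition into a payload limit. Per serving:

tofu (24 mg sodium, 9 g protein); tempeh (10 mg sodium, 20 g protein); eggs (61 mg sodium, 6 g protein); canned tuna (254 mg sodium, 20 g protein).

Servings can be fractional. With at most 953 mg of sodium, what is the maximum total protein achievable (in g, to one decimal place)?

1906.0 g

Protein per mg sodium: tempeh 2, tofu 0.375, eggs 0.09836, canned tuna 0.07874.
With no serving limits, spend the whole sodium allowance on tempeh: 953 mg / 10 mg × 20 g = 1906.0 g.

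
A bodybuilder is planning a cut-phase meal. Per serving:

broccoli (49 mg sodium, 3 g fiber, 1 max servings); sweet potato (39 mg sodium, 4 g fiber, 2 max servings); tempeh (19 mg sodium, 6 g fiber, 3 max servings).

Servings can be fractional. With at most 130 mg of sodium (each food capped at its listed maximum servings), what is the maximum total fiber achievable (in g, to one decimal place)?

Fiber per mg sodium: tempeh 0.3158, sweet potato 0.1026, broccoli 0.06122.
Take 3 servings of tempeh: uses 57 mg sodium, +18.0 g fiber (running total 18.0 g).
Take 1.872 servings of sweet potato: uses 73 mg sodium, +7.5 g fiber (running total 25.5 g).
Greedy by best ratio exhausts the sodium allowance optimally: 25.5 g.

25.5 g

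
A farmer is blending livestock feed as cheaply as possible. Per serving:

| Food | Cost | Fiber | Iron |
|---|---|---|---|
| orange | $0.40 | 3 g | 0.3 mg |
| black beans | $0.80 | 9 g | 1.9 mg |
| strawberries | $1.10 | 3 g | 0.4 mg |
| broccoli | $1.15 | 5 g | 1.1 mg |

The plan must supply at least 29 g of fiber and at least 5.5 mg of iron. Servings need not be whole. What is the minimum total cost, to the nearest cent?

At the optimum either one food covers both requirements or two foods hit both targets exactly; no other combination can be cheaper.
orange only: max(29/3, 5.5/0.3) = 18.33 servings → $7.33.
black beans only: max(29/9, 5.5/1.9) = 3.222 servings → $2.58.
strawberries only: max(29/3, 5.5/0.4) = 13.75 servings → $15.12.
broccoli only: max(29/5, 5.5/1.1) = 5.8 servings → $6.67.
orange + black beans with both tight: 1.867 servings and 2.6 servings → $2.83.
orange + strawberries: the both-tight solution has a negative serving — not a feasible corner.
orange + broccoli with both tight: 2.444 servings and 4.333 servings → $5.96.
black beans + strawberries with both tight: 2.333 servings and 2.667 servings → $4.80.
black beans + broccoli: the both-tight solution has a negative serving — not a feasible corner.
strawberries + broccoli with both tight: 3.385 servings and 3.769 servings → $8.06.
So the least-cost plan costs $2.58.

$2.58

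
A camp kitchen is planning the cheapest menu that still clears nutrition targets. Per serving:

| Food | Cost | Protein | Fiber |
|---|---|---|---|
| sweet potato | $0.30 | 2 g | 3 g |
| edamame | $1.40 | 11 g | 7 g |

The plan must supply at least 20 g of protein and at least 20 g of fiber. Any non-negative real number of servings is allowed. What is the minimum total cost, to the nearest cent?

$2.74

With two linear requirements the optimum uses one or two foods; enumerate the corners.
sweet potato only: max(20/2, 20/3) = 10 servings → $3.00.
edamame only: max(20/11, 20/7) = 2.857 servings → $4.00.
sweet potato + edamame with both tight: 4.211 servings and 1.053 servings → $2.74.
So the least-cost plan costs $2.74.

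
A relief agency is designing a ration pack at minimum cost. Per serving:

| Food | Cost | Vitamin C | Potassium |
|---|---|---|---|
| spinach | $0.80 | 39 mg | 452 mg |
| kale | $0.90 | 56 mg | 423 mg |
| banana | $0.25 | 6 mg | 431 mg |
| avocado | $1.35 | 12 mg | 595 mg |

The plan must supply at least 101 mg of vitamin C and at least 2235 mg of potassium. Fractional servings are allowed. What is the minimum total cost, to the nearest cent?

$2.21

spinach only: max(101/39, 2235/452) = 4.945 servings → $3.96.
kale only: max(101/56, 2235/423) = 5.284 servings → $4.76.
banana only: max(101/6, 2235/431) = 16.83 servings → $4.21.
avocado only: max(101/12, 2235/595) = 8.417 servings → $11.36.
spinach + kale: the both-tight solution has a negative serving — not a feasible corner.
spinach + banana with both tight: 2.137 servings and 2.945 servings → $2.45.
spinach + avocado with both tight: 1.871 servings and 2.335 servings → $4.65.
kale + banana with both tight: 1.395 servings and 3.817 servings → $2.21.
kale + avocado with both tight: 1.178 servings and 2.919 servings → $5.00.
banana + avocado: intersection lies outside the first quadrant.
The minimum over all feasible corners is $2.21.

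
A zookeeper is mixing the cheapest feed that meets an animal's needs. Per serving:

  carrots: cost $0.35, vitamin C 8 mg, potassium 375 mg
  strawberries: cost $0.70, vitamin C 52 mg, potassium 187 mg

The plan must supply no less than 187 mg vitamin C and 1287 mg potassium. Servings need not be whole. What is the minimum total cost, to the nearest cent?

$2.95

Minimising a linear cost over {vitamin C ≥ 187, potassium ≥ 1287, servings ≥ 0} — the optimum is at a vertex, using one or two foods.
carrots only: max(187/8, 1287/375) = 23.38 servings → $8.18.
strawberries only: max(187/52, 1287/187) = 6.882 servings → $4.82.
carrots + strawberries with both tight: 1.775 servings and 3.323 servings → $2.95.
The minimum over all feasible corners is $2.95.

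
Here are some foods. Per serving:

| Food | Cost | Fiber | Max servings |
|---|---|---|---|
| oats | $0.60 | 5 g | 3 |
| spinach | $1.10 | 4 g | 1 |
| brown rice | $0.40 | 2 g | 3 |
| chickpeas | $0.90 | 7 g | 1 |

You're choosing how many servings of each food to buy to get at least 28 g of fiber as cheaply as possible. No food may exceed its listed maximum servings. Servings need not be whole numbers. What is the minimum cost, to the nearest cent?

$3.90

Cost per g of fiber: oats $0.1200, chickpeas $0.1286, brown rice $0.2000, spinach $0.2750.
Take 3 servings of oats: +15.0 g fiber for $1.80 (total $1.80, still need 13.0 g).
Take 1 serving of chickpeas: +7.0 g fiber for $0.90 (total $2.70, still need 6.0 g).
Take 3 servings of brown rice: +6.0 g fiber for $1.20 (total $3.90, still need 0.0 g).
Filling from the cheapest source first is optimal under one linear minimum: $3.90.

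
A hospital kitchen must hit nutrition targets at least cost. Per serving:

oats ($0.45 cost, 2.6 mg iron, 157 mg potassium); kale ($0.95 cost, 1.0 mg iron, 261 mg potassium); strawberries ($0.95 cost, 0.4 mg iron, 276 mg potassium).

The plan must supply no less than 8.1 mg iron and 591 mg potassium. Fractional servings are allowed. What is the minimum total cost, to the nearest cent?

$1.69

The cheapest plan sits at a corner of the feasible region — with two constraints it uses at most two foods.
oats only: max(8.1/2.6, 591/157) = 3.764 servings → $1.69.
kale only: max(8.1/1.0, 591/261) = 8.1 servings → $7.70.
strawberries only: max(8.1/0.4, 591/276) = 20.25 servings → $19.24.
oats + kale with both tight: 2.92 servings and 0.5079 servings → $1.80.
oats + strawberries with both tight: 3.053 servings and 0.4046 servings → $1.76.
kale + strawberries with both targets exact would need a negative amount; discard.
Cheapest feasible corner: $1.69.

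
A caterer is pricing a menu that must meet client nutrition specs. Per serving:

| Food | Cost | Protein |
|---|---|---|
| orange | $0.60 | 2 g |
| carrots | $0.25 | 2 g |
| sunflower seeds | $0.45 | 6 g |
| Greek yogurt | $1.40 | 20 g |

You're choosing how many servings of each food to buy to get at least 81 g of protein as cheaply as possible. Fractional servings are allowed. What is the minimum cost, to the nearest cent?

$5.67

Cost per g of protein: Greek yogurt $0.0700, sunflower seeds $0.0750, carrots $0.1250, orange $0.3000.
With no serving limits, use only Greek yogurt: 81 g / 20 g = 4.05 servings × $1.40 = $5.67.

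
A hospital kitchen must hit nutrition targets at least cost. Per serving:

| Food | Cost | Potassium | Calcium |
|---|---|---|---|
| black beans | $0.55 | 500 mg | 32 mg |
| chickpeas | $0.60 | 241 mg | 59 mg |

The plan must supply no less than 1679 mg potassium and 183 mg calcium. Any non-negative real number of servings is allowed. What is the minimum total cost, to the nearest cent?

$2.43

black beans only: max(1679/500, 183/32) = 5.719 servings → $3.15.
chickpeas only: max(1679/241, 183/59) = 6.967 servings → $4.18.
black beans + chickpeas with both tight: 2.522 servings and 1.734 servings → $2.43.
So the least-cost plan costs $2.43.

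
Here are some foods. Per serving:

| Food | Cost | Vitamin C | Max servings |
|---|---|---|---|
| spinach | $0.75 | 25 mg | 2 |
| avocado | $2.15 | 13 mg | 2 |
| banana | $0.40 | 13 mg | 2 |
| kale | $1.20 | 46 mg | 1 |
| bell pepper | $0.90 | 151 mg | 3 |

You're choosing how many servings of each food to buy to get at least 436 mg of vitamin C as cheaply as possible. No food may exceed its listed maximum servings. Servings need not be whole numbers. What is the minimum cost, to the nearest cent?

$2.60

Cost per mg of vitamin C: bell pepper $0.0060, kale $0.0261, spinach $0.0300, banana $0.0308, avocado $0.1654.
Take 2.887 servings of bell pepper: +436.0 mg vitamin C for $2.60 (total $2.60, still need 0.0 mg).
Greedy by cheapest-per-mg is optimal for a single linear constraint, so the minimum cost is $2.60.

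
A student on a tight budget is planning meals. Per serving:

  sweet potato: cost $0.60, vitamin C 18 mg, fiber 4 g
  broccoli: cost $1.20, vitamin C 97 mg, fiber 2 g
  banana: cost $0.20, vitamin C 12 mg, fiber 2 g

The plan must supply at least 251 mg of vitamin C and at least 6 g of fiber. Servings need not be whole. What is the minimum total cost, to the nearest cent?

$3.13

For a min-cost LP with two ≥-constraints, a basic feasible solution has at most two positive variables.
sweet potato only: max(251/18, 6/4) = 13.94 servings → $8.37.
broccoli only: max(251/97, 6/2) = 3 servings → $3.60.
banana only: max(251/12, 6/2) = 20.92 servings → $4.18.
sweet potato + broccoli with both tight: 0.2273 servings and 2.545 servings → $3.19.
sweet potato + banana with both targets exact would need a negative amount; discard.
broccoli + banana with both tight: 2.529 servings and 0.4706 servings → $3.13.
So the least-cost plan costs $3.13.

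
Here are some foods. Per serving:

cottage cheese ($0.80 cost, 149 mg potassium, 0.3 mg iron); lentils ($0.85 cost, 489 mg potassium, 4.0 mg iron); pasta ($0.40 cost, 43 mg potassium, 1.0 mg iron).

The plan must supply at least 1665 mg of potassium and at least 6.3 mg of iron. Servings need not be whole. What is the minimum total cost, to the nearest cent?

Two binding constraints pin down two serving amounts, so the optimal mix uses at most two foods. The candidates are each food alone (scaled to the tighter of potassium/iron) and each pair with both constraints tight.
cottage cheese only: max(1665/149, 6.3/0.3) = 21 servings → $16.80.
lentils only: max(1665/489, 6.3/4.0) = 3.405 servings → $2.89.
pasta only: max(1665/43, 6.3/1.0) = 38.72 servings → $15.49.
cottage cheese + lentils with both tight: 7.966 servings and 0.9775 servings → $7.20.
cottage cheese + pasta with both tight: 10.24 servings and 3.227 servings → $9.49.
lentils + pasta: intersection lies outside the first quadrant.
The minimum over all feasible corners is $2.89.

$2.89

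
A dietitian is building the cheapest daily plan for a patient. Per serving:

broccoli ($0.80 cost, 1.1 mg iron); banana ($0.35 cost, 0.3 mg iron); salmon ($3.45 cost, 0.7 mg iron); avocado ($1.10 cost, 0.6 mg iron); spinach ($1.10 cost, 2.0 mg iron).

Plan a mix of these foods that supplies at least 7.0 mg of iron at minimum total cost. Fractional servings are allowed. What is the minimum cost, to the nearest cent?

$3.85

Cost per mg of iron: spinach $0.5500, broccoli $0.7273, banana $1.1667, avocado $1.8333, salmon $4.9286.
With no serving limits, use only spinach: 7.0 mg / 2.0 mg = 3.5 servings × $1.10 = $3.85.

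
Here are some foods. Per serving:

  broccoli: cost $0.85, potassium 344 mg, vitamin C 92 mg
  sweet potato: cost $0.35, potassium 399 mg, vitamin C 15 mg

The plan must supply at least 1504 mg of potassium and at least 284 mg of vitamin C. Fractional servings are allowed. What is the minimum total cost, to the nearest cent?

$2.90

A basic optimal solution has at most two foods positive. Try each food alone and each pair with both targets met exactly.
broccoli only: max(1504/344, 284/92) = 4.372 servings → $3.72.
sweet potato only: max(1504/399, 284/15) = 18.93 servings → $6.63.
broccoli + sweet potato with both tight: 2.877 servings and 1.289 servings → $2.90.
Cheapest feasible corner: $2.90.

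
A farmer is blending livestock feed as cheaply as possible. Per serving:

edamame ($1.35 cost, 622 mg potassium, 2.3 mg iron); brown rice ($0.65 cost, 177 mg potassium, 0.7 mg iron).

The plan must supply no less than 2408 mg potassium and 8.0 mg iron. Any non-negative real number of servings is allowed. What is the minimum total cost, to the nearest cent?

For a min-cost LP with two ≥-constraints, a basic feasible solution has at most two positive variables.
edamame only: max(2408/622, 8.0/2.3) = 3.871 servings → $5.23.
brown rice only: max(2408/177, 8.0/0.7) = 13.6 servings → $8.84.
edamame + brown rice: the both-tight solution has a negative serving — not a feasible corner.
Cheapest feasible corner: $5.23.

$5.23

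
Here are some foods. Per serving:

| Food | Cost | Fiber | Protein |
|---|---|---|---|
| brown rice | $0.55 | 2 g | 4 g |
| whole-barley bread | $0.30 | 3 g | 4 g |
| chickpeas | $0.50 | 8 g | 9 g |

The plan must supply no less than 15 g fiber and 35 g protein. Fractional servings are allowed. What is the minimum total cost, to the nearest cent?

At the optimum either one food covers both requirements or two foods hit both targets exactly; no other combination can be cheaper.
brown rice only: max(15/2, 35/4) = 8.75 servings → $4.81.
whole-barley bread only: max(15/3, 35/4) = 8.75 servings → $2.62.
chickpeas only: max(15/8, 35/9) = 3.889 servings → $1.94.
brown rice + whole-barley bread with both targets exact would need a negative amount; discard.
brown rice + chickpeas with both targets exact would need a negative amount; discard.
whole-barley bread + chickpeas: the both-tight solution has a negative serving — not a feasible corner.
So the least-cost plan costs $1.94.

$1.94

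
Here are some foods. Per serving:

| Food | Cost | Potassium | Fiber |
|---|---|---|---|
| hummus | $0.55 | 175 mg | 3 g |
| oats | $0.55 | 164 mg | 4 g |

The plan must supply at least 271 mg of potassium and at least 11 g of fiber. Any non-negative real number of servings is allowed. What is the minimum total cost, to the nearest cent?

This is a tiny linear program; its minimum lies at a vertex of the feasible set. List the vertices and price them.
hummus only: max(271/175, 11/3) = 3.667 servings → $2.02.
oats only: max(271/164, 11/4) = 2.75 servings → $1.51.
hummus + oats: the both-tight solution has a negative serving — not a feasible corner.
The minimum over all feasible corners is $1.51.

$1.51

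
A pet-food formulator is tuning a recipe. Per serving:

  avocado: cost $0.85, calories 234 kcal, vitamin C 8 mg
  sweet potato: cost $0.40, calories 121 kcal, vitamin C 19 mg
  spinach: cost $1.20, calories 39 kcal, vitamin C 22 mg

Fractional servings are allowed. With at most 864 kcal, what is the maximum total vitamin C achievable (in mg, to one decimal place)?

Vitamin C per kcal: spinach 0.5641, sweet potato 0.157, avocado 0.03419.
With no serving limits, spend the whole calories allowance on spinach: 864 kcal / 39 kcal × 22 mg = 487.4 mg.

487.4 mg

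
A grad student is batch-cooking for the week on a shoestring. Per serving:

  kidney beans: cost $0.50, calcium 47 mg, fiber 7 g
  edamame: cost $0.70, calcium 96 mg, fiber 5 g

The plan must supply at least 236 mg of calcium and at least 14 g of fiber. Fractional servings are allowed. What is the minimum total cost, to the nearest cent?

The cheapest plan sits at a corner of the feasible region — with two constraints it uses at most two foods.
kidney beans only: max(236/47, 14/7) = 5.021 servings → $2.51.
edamame only: max(236/96, 14/5) = 2.8 servings → $1.96.
kidney beans + edamame with both tight: 0.3753 servings and 2.275 servings → $1.78.
Cheapest feasible corner: $1.78.

$1.78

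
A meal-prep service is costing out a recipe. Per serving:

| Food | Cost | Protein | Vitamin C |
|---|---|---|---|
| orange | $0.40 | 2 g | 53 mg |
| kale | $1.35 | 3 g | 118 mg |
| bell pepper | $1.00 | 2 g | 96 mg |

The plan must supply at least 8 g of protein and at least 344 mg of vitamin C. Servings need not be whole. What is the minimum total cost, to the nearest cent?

With two linear requirements the optimum uses one or two foods; enumerate the corners.
orange only: max(8/2, 344/53) = 6.491 servings → $2.60.
kale only: max(8/3, 344/118) = 2.915 servings → $3.94.
bell pepper only: max(8/2, 344/96) = 4 servings → $4.00.
orange + kale: intersection lies outside the first quadrant.
orange + bell pepper with both tight: 0.9302 servings and 3.07 servings → $3.44.
kale + bell pepper with both tight: 1.538 servings and 1.692 servings → $3.77.
So the least-cost plan costs $2.60.

$2.60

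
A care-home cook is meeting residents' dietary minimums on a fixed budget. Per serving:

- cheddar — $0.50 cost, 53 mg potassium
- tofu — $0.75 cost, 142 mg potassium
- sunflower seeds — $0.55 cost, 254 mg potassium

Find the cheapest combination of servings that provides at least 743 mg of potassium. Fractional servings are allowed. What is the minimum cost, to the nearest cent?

$1.61

Cost per mg of potassium: sunflower seeds $0.0022, tofu $0.0053, cheddar $0.0094.
With no serving limits, use only sunflower seeds: 743 mg / 254 mg = 2.925 servings × $0.55 = $1.61.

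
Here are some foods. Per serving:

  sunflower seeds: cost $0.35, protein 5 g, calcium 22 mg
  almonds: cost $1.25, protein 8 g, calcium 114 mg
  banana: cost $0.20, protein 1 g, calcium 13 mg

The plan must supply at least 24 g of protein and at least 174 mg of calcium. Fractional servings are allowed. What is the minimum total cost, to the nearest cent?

sunflower seeds only: max(24/5, 174/22) = 7.909 servings → $2.77.
almonds only: max(24/8, 174/114) = 3 servings → $3.75.
banana only: max(24/1, 174/13) = 24 servings → $4.80.
sunflower seeds + almonds with both tight: 3.411 servings and 0.868 servings → $2.28.
sunflower seeds + banana with both tight: 3.209 servings and 7.953 servings → $2.71.
almonds + banana: the both-tight solution has a negative serving — not a feasible corner.
So the least-cost plan costs $2.28.

$2.28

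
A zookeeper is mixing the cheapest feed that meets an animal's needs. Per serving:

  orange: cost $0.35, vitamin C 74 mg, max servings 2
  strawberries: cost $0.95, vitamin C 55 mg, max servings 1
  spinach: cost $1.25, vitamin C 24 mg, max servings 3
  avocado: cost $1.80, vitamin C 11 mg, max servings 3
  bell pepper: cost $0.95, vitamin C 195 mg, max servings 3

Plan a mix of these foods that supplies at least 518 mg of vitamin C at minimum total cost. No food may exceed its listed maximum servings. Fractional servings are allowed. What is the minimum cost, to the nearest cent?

$2.50

Cost per mg of vitamin C: orange $0.0047, bell pepper $0.0049, strawberries $0.0173, spinach $0.0521, avocado $0.1636.
Take 2 servings of orange: +148.0 mg vitamin C for $0.70 (total $0.70, still need 370.0 mg).
Take 1.897 servings of bell pepper: +370.0 mg vitamin C for $1.80 (total $2.50, still need 0.0 mg).
Filling from the cheapest source first is optimal under one linear minimum: $2.50.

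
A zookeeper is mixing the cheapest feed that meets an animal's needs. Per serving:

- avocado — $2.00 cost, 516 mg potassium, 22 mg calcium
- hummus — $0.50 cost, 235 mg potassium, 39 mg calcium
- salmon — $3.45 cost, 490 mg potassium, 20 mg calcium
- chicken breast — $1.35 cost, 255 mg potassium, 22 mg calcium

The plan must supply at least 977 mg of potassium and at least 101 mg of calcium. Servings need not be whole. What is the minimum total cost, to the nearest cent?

$2.08

With two linear requirements the optimum uses one or two foods; enumerate the corners.
avocado only: max(977/516, 101/22) = 4.591 servings → $9.18.
hummus only: max(977/235, 101/39) = 4.157 servings → $2.08.
salmon only: max(977/490, 101/20) = 5.05 servings → $17.42.
chicken breast only: max(977/255, 101/22) = 4.591 servings → $6.20.
avocado + hummus with both tight: 0.9608 servings and 2.048 servings → $2.95.
avocado + salmon: intersection lies outside the first quadrant.
avocado + chicken breast with both targets exact would need a negative amount; discard.
hummus + salmon with both tight: 2.078 servings and 0.9971 servings → $4.48.
hummus + chicken breast with both tight: 0.8924 servings and 3.009 servings → $4.51.
salmon + chicken breast with both targets exact would need a negative amount; discard.
Cheapest feasible corner: $2.08.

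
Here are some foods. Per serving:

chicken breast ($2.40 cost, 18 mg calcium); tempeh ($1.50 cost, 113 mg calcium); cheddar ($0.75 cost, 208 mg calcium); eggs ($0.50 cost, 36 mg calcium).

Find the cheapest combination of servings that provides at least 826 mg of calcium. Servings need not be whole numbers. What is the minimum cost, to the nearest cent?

Cost per mg of calcium: cheddar $0.0036, tempeh $0.0133, eggs $0.0139, chicken breast $0.1333.
With no serving limits, use only cheddar: 826 mg / 208 mg = 3.971 servings × $0.75 = $2.98.

$2.98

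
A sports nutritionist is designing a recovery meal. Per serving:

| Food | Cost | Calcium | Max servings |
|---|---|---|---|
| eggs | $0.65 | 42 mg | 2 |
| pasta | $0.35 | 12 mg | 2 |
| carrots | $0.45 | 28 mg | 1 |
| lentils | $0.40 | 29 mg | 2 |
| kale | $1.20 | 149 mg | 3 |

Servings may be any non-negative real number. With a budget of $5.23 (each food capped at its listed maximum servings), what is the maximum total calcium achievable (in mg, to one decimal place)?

558.6 mg

Calcium per dollar: kale 124.2, lentils 72.5, eggs 64.62, carrots 62.22, pasta 34.29.
Take 3 servings of kale: spends $3.60, +447.0 mg calcium (running total 447.0 mg).
Take 2 servings of lentils: spends $0.80, +58.0 mg calcium (running total 505.0 mg).
Take 1.277 servings of eggs: spends $0.83, +53.6 mg calcium (running total 558.6 mg).
Filling greedily by calcium-per-dollar is optimal for one linear limit, giving 558.6 mg.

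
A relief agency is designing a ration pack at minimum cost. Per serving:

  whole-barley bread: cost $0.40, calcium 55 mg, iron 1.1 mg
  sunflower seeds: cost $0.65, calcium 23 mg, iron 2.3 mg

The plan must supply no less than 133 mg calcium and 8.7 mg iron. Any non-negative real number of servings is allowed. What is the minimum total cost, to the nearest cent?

whole-barley bread only: max(133/55, 8.7/1.1) = 7.909 servings → $3.16.
sunflower seeds only: max(133/23, 8.7/2.3) = 5.783 servings → $3.76.
whole-barley bread + sunflower seeds with both tight: 1.045 servings and 3.283 servings → $2.55.
Cheapest feasible corner: $2.55.

$2.55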